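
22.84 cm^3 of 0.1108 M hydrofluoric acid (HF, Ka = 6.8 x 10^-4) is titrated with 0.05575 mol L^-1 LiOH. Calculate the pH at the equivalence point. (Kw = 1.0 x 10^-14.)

7.87

n(HF) = 0.1108 x 0.02284 = 0.002531 mol; V(LiOH) at equivalence = 0.002531/0.05575 = 0.04539 L.
At equivalence all the acid is converted to F-; total volume = 0.02284 + 0.04539 = 0.06823 L, so [F-] = 0.002531/0.06823 = 0.03709 M.
Kb = Kw/Ka = 1.0e-14 / 6.8 x 10^-4 = 1.47e-11.
[OH^-] = sqrt(Kb x [F-]) = sqrt(1.47e-11 x 0.03709) = 7.39e-7 M.
pOH = 6.13, so pH = 14.00 - 6.13 = 7.87.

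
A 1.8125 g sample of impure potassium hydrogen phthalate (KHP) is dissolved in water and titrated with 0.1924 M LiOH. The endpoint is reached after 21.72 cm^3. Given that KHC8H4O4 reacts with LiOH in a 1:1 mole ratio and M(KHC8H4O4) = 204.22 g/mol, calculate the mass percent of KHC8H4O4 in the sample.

47.1%

n(LiOH) = 0.1924 x 0.02172 = 0.004179 mol.
n(KHC8H4O4) = 0.004179 / 1 = 0.004179 mol.
mass of KHC8H4O4 = 0.004179 x 204.22 = 0.8534 g.
% purity = 0.8534 / 1.8125 x 100 = 47.1%.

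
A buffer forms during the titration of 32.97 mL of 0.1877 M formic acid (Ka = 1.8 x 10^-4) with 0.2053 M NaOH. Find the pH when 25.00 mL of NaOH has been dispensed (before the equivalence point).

4.43

Initial n(HCOOH) = 0.1877 x 0.03297 = 0.006188 mol.
n(NaOH) added = 0.2053 x 0.02500 = 0.005132 mol, converting that many moles of HCOOH to HCOO-.
Remaining n(HCOOH) = 0.001056 mol; n(HCOO-) = 0.005132 mol.
By Henderson-Hasselbalch, pH = pKa + log([A^-]/[HA]) = 3.74 + log(0.005132/0.001056) = 3.74 + (+0.69) = 4.43.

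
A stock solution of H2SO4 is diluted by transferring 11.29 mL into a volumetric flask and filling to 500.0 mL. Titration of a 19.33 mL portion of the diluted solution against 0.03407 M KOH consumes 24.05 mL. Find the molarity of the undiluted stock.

0.939 M

n(KOH) = 0.03407 x 0.02405 = 0.0008194 mol.
n(H2SO4) in the aliquot = 0.0008194 x 1/2 = 0.0004097 mol.
[diluted H2SO4] = 0.0004097 / 0.01933 = 0.02119 M.
Dilution factor = 500.0/11.29 = 44.29, so [stock] = 0.02119 x 44.29 = 0.939 M.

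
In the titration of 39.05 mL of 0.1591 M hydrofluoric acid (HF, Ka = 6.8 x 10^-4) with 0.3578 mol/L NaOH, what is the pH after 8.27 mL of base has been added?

Initial n(HF) = 0.1591 x 0.03905 = 0.006213 mol.
n(NaOH) added = 0.3578 x 0.008270 = 0.002959 mol, converting that many moles of HF to F-.
Remaining n(HF) = 0.003254 mol; n(F-) = 0.002959 mol.
By Henderson-Hasselbalch, pH = pKa + log([A^-]/[HA]) = 3.17 + log(0.002959/0.003254) = 3.17 + (-0.04) = 3.13.

3.13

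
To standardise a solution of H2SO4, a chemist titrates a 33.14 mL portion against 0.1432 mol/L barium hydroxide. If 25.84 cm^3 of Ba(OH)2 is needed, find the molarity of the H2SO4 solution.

n(Ba(OH)2) delivered = 0.1432 x 0.02584 = 0.003700 mol.
For a 1:1 reaction, n(H2SO4) = 0.003700 mol.
[H2SO4] = 0.003700 mol / 0.03314 L = 0.112 M.

0.112 M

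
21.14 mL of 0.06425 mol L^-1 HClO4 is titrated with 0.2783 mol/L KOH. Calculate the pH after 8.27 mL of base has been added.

n(acid) = 0.06425 x 0.02114 = 0.001358 mol; n(KOH) added = 0.2783 x 0.008270 = 0.002302 mol.
Base is in excess by 0.002302 - 0.001358 = 0.0009433 mol in a total volume of 0.02941 L.
[OH^-] = 0.0009433/0.02941 = 0.03207 M, so pOH = 1.49 and pH = 14.00 - 1.49 = 12.51.

12.51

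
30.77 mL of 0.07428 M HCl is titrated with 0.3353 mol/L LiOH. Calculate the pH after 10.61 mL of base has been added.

12.49

n(acid) = 0.07428 x 0.03077 = 0.002286 mol; n(LiOH) added = 0.3353 x 0.01061 = 0.003558 mol.
Base is in excess by 0.003558 - 0.002286 = 0.001272 mol in a total volume of 0.04138 L.
[OH^-] = 0.001272/0.04138 = 0.03074 M, so pOH = 1.51 and pH = 14.00 - 1.51 = 12.49.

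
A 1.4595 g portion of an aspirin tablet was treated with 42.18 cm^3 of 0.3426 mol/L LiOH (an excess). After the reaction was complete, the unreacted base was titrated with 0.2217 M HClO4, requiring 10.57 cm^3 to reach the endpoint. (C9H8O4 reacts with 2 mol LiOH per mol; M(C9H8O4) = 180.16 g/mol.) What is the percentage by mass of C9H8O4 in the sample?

74.7%

Total n(LiOH) added = 0.3426 x 0.04218 = 0.01445 mol.
n(HClO4) used = 0.2217 x 0.01057 = 0.002343 mol, which equals the excess n(LiOH).
So n(LiOH) consumed by the sample = 0.01445 - 0.002343 = 0.01211 mol.
n(C9H8O4) = 0.01211 / 2 = 0.006054 mol.
mass C9H8O4 = 0.006054 x 180.16 = 1.091 g, so %C9H8O4 = 1.091/1.4595 x 100 = 74.7%.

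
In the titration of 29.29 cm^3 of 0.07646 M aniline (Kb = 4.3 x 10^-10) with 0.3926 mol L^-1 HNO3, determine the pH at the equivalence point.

2.91

n(C6H5NH2) = 0.07646 x 0.02929 = 0.002240 mol; V(HNO3) at equivalence = 0.002240/0.3926 = 0.005704 L.
At equivalence the base is fully converted to C6H5NH3+; total volume = 0.03499 L, so [C6H5NH3+] = 0.002240/0.03499 = 0.06400 M.
Ka(C6H5NH3+) = Kw/Kb = 1.0e-14 / 4.3 x 10^-10 = 2.33e-5.
[H^+] = sqrt(Ka x [C6H5NH3+]) = sqrt(2.33e-5 x 0.06400) = 0.00122 M.
pH = -log(0.00122) = 2.91.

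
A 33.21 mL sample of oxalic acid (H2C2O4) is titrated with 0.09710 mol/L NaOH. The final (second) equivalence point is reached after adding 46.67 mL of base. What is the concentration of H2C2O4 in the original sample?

0.0682 M

n(NaOH) = 0.09710 x 0.04667 = 0.004532 mol.
At the final (second) equivalence point, 2 mol OH^- react per mol H2C2O4, so n(H2C2O4) = 0.004532 / 2 = 0.002266 mol.
[H2C2O4] = 0.002266 / 0.03321 L = 0.0682 M.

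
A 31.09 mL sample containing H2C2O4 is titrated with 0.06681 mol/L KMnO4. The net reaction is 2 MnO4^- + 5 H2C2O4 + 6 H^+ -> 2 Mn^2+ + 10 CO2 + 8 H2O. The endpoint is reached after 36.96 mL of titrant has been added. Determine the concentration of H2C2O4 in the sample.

0.199 M

n(KMnO4) = 0.06681 x 0.03696 = 0.002469 mol.
From the balanced equation, 2 mol KMnO4 reacts with 5 mol H2C2O4, so n(H2C2O4) = 0.002469 x 5/2 = 0.006173 mol.
[H2C2O4] = 0.006173 / 0.03109 L = 0.199 M.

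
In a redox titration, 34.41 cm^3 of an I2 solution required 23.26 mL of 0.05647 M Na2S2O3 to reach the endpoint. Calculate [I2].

0.0191 M

n(Na2S2O3) = 0.05647 x 0.02326 = 0.001313 mol.
From the balanced equation, 2 mol Na2S2O3 reacts with 1 mol I2, so n(I2) = 0.001313 x 1/2 = 0.0006567 mol.
[I2] = 0.0006567 / 0.03441 L = 0.0191 M.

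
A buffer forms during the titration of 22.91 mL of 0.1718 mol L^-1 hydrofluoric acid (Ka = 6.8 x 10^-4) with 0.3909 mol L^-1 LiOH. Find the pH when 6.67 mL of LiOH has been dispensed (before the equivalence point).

Initial n(HF) = 0.1718 x 0.02291 = 0.003936 mol.
n(LiOH) added = 0.3909 x 0.006670 = 0.002607 mol, converting that many moles of HF to F-.
Remaining n(HF) = 0.001329 mol; n(F-) = 0.002607 mol.
By Henderson-Hasselbalch, pH = pKa + log([A^-]/[HA]) = 3.17 + log(0.002607/0.001329) = 3.17 + (+0.29) = 3.46.

3.46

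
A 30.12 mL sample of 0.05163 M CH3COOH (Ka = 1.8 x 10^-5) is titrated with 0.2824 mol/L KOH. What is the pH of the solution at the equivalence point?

8.69

n(CH3COOH) = 0.05163 x 0.03012 = 0.001555 mol; V(KOH) at equivalence = 0.001555/0.2824 = 0.005507 L.
At equivalence all the acid is converted to CH3COO-; total volume = 0.03012 + 0.005507 = 0.03563 L, so [CH3COO-] = 0.001555/0.03563 = 0.04365 M.
Kb = Kw/Ka = 1.0e-14 / 1.8 x 10^-5 = 5.56e-10.
[OH^-] = sqrt(Kb x [CH3COO-]) = sqrt(5.56e-10 x 0.04365) = 4.92e-6 M.
pOH = 5.31, so pH = 14.00 - 5.31 = 8.69.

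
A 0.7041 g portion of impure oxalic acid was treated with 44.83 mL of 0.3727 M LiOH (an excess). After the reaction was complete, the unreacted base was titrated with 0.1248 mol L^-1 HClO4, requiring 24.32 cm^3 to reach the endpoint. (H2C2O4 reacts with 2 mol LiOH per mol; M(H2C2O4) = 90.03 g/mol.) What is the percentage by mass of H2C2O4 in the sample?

87.4%

Total n(LiOH) added = 0.3727 x 0.04483 = 0.01671 mol.
n(HClO4) used = 0.1248 x 0.02432 = 0.003035 mol, which equals the excess n(LiOH).
So n(LiOH) consumed by the sample = 0.01671 - 0.003035 = 0.01367 mol.
n(H2C2O4) = 0.01367 / 2 = 0.006837 mol.
mass H2C2O4 = 0.006837 x 90.03 = 0.6155 g, so %H2C2O4 = 0.6155/0.7041 x 100 = 87.4%.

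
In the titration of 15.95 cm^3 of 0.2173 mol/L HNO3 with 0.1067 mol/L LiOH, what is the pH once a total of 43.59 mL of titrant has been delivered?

n(acid) = 0.2173 x 0.01595 = 0.003466 mol; n(LiOH) added = 0.1067 x 0.04359 = 0.004651 mol.
Base is in excess by 0.004651 - 0.003466 = 0.001185 mol in a total volume of 0.05954 L.
[OH^-] = 0.001185/0.05954 = 0.01990 M, so pOH = 1.70 and pH = 14.00 - 1.70 = 12.30.

12.30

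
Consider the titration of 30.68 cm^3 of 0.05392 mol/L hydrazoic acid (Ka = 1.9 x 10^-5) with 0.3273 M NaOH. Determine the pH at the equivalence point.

n(HN3) = 0.05392 x 0.03068 = 0.001654 mol; V(NaOH) at equivalence = 0.001654/0.3273 = 0.005054 L.
At equivalence all the acid is converted to N3-; total volume = 0.03068 + 0.005054 = 0.03573 L, so [N3-] = 0.001654/0.03573 = 0.04629 M.
Kb = Kw/Ka = 1.0e-14 / 1.9 x 10^-5 = 5.26e-10.
[OH^-] = sqrt(Kb x [N3-]) = sqrt(5.26e-10 x 0.04629) = 4.94e-6 M.
pOH = 5.31, so pH = 14.00 - 5.31 = 8.69.

8.69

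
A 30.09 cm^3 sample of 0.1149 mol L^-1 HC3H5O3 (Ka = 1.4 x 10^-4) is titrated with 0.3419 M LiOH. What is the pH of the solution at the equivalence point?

n(HC3H5O3) = 0.1149 x 0.03009 = 0.003457 mol; V(LiOH) at equivalence = 0.003457/0.3419 = 0.01011 L.
At equivalence all the acid is converted to C3H5O3-; total volume = 0.03009 + 0.01011 = 0.04020 L, so [C3H5O3-] = 0.003457/0.04020 = 0.08600 M.
Kb = Kw/Ka = 1.0e-14 / 1.4 x 10^-4 = 7.14e-11.
[OH^-] = sqrt(Kb x [C3H5O3-]) = sqrt(7.14e-11 x 0.08600) = 2.48e-6 M.
pOH = 5.61, so pH = 14.00 - 5.61 = 8.39.

8.39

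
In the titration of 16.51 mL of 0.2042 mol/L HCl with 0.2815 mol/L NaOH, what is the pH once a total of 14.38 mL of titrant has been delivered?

n(acid) = 0.2042 x 0.01651 = 0.003371 mol; n(NaOH) added = 0.2815 x 0.01438 = 0.004048 mol.
Base is in excess by 0.004048 - 0.003371 = 0.0006766 mol in a total volume of 0.03089 L.
[OH^-] = 0.0006766/0.03089 = 0.02190 M, so pOH = 1.66 and pH = 14.00 - 1.66 = 12.34.

12.34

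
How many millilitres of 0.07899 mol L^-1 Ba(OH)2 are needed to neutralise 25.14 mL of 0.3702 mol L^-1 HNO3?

n(HNO3) = 0.3702 mol/L x 0.02514 L = 0.009307 mol.
The neutralisation is 2 HNO3 : 1 Ba(OH)2, so n(Ba(OH)2) = 0.009307 x 1/2 = 0.004653 mol.
V(Ba(OH)2) = 0.004653 / 0.07899 = 0.05891 L = 58.9 mL.

58.9 mL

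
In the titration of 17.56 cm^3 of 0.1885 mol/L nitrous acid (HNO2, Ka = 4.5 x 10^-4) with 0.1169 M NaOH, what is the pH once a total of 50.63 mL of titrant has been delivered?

n(acid) = 0.1885 x 0.01756 = 0.003310 mol; n(NaOH) added = 0.1169 x 0.05063 = 0.005919 mol.
Base is in excess by 0.005919 - 0.003310 = 0.002609 mol in a total volume of 0.06819 L.
[OH^-] = 0.002609/0.06819 = 0.03825 M, so pOH = 1.42 and pH = 14.00 - 1.42 = 12.58.

12.58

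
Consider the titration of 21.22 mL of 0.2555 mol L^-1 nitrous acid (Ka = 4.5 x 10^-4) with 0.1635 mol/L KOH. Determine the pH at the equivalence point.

8.17

n(HNO2) = 0.2555 x 0.02122 = 0.005422 mol; V(KOH) at equivalence = 0.005422/0.1635 = 0.03316 L.
At equivalence all the acid is converted to NO2-; total volume = 0.02122 + 0.03316 = 0.05438 L, so [NO2-] = 0.005422/0.05438 = 0.09970 M.
Kb = Kw/Ka = 1.0e-14 / 4.5 x 10^-4 = 2.22e-11.
[OH^-] = sqrt(Kb x [NO2-]) = sqrt(2.22e-11 x 0.09970) = 1.49e-6 M.
pOH = 5.83, so pH = 14.00 - 5.83 = 8.17.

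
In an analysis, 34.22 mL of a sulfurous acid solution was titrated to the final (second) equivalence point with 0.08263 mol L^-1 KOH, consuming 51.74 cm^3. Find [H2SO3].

0.0625 M

n(KOH) = 0.08263 x 0.05174 = 0.004275 mol.
At the final (second) equivalence point, 2 mol OH^- react per mol H2SO3, so n(H2SO3) = 0.004275 / 2 = 0.002138 mol.
[H2SO3] = 0.002138 / 0.03422 L = 0.0625 M.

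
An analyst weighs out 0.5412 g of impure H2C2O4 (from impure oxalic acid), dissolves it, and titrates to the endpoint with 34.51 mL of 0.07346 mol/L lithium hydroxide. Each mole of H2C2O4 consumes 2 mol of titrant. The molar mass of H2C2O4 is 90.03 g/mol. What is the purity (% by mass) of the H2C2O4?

n(LiOH) = 0.07346 x 0.03451 = 0.002535 mol.
n(H2C2O4) = 0.002535 / 2 = 0.001268 mol.
mass of H2C2O4 = 0.001268 x 90.03 = 0.1141 g.
% purity = 0.1141 / 0.5412 x 100 = 21.1%.

21.1%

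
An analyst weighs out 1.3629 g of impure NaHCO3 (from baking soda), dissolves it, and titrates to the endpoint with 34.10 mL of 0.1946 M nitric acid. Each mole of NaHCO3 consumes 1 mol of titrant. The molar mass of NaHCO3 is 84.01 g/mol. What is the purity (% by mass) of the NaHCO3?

40.9%

n(HNO3) = 0.1946 x 0.03410 = 0.006636 mol.
n(NaHCO3) = 0.006636 / 1 = 0.006636 mol.
mass of NaHCO3 = 0.006636 x 84.01 = 0.5575 g.
% purity = 0.5575 / 1.3629 x 100 = 40.9%.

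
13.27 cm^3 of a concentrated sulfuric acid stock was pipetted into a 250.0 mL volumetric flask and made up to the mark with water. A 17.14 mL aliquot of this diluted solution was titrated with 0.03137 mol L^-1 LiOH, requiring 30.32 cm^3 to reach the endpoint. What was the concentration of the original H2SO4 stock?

0.523 M

n(LiOH) = 0.03137 x 0.03032 = 0.0009511 mol.
n(H2SO4) in the aliquot = 0.0009511 x 1/2 = 0.0004756 mol.
[diluted H2SO4] = 0.0004756 / 0.01714 = 0.02775 M.
Dilution factor = 250.0/13.27 = 18.84, so [stock] = 0.02775 x 18.84 = 0.523 M.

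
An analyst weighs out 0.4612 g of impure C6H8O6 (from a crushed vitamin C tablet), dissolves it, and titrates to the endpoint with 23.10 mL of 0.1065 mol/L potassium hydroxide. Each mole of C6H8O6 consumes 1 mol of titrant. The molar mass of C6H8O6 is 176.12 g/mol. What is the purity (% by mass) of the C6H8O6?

93.9%

n(KOH) = 0.1065 x 0.02310 = 0.002460 mol.
n(C6H8O6) = 0.002460 / 1 = 0.002460 mol.
mass of C6H8O6 = 0.002460 x 176.12 = 0.4333 g.
% purity = 0.4333 / 0.4612 x 100 = 93.9%.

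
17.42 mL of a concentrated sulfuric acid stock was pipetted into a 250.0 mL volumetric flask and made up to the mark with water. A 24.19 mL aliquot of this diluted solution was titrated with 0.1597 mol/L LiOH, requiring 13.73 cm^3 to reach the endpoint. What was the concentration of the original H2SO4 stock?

0.650 M

n(LiOH) = 0.1597 x 0.01373 = 0.002193 mol.
n(H2SO4) in the aliquot = 0.002193 x 1/2 = 0.001096 mol.
[diluted H2SO4] = 0.001096 / 0.02419 = 0.04532 M.
Dilution factor = 250.0/17.42 = 14.35, so [stock] = 0.04532 x 14.35 = 0.650 M.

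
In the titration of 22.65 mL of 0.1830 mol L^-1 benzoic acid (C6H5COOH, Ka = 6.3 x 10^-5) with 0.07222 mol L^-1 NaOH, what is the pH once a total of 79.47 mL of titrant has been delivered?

12.19

n(acid) = 0.1830 x 0.02265 = 0.004145 mol; n(NaOH) added = 0.07222 x 0.07947 = 0.005739 mol.
Base is in excess by 0.005739 - 0.004145 = 0.001594 mol in a total volume of 0.1021 L.
[OH^-] = 0.001594/0.1021 = 0.01561 M, so pOH = 1.81 and pH = 14.00 - 1.81 = 12.19.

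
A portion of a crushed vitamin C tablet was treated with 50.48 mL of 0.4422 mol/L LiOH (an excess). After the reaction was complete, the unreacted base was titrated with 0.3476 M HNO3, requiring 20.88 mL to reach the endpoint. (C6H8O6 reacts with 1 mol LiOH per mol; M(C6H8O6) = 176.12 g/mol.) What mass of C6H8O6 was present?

Total n(LiOH) added = 0.4422 x 0.05048 = 0.02232 mol.
n(HNO3) used = 0.3476 x 0.02088 = 0.007258 mol, which equals the excess n(LiOH).
So n(LiOH) consumed by the sample = 0.02232 - 0.007258 = 0.01506 mol.
n(C6H8O6) = 0.01506 / 1 = 0.01506 mol.
mass = 0.01506 mol x 176.12 g/mol = 2.65 g.

2.65 g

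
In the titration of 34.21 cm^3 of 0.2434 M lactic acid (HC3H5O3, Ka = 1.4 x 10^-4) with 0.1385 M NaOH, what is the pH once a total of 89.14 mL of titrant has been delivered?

n(acid) = 0.2434 x 0.03421 = 0.008327 mol; n(NaOH) added = 0.1385 x 0.08914 = 0.01235 mol.
Base is in excess by 0.01235 - 0.008327 = 0.004019 mol in a total volume of 0.1233 L.
[OH^-] = 0.004019/0.1233 = 0.03258 M, so pOH = 1.49 and pH = 14.00 - 1.49 = 12.51.

12.51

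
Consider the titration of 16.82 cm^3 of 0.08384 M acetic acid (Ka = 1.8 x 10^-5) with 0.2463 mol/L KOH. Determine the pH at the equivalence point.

n(CH3COOH) = 0.08384 x 0.01682 = 0.001410 mol; V(KOH) at equivalence = 0.001410/0.2463 = 0.005725 L.
At equivalence all the acid is converted to CH3COO-; total volume = 0.01682 + 0.005725 = 0.02255 L, so [CH3COO-] = 0.001410/0.02255 = 0.06255 M.
Kb = Kw/Ka = 1.0e-14 / 1.8 x 10^-5 = 5.56e-10.
[OH^-] = sqrt(Kb x [CH3COO-]) = sqrt(5.56e-10 x 0.06255) = 5.89e-6 M.
pOH = 5.23, so pH = 14.00 - 5.23 = 8.77.

8.77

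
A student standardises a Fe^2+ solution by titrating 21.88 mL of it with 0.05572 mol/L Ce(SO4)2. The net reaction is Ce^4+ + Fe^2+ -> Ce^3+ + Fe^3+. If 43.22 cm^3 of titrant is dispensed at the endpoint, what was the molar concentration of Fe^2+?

0.110 M

n(Ce(SO4)2) = 0.05572 x 0.04322 = 0.002408 mol.
From the balanced equation, 1 mol Ce(SO4)2 reacts with 1 mol Fe^2+, so n(Fe^2+) = 0.002408 x 1/1 = 0.002408 mol.
[Fe^2+] = 0.002408 / 0.02188 L = 0.110 M.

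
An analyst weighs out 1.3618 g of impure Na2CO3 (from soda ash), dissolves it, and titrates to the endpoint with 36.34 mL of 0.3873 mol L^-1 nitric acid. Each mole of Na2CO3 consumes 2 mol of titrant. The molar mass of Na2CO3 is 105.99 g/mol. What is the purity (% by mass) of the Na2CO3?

n(HNO3) = 0.3873 x 0.03634 = 0.01407 mol.
n(Na2CO3) = 0.01407 / 2 = 0.007037 mol.
mass of Na2CO3 = 0.007037 x 105.99 = 0.7459 g.
% purity = 0.7459 / 1.3618 x 100 = 54.8%.

54.8%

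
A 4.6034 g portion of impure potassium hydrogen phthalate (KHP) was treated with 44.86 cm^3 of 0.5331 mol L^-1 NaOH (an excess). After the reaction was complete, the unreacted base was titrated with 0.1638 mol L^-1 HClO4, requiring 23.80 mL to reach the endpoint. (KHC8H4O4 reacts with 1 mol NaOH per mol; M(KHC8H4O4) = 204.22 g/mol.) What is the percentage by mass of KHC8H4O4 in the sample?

88.8%

Total n(NaOH) added = 0.5331 x 0.04486 = 0.02391 mol.
n(HClO4) used = 0.1638 x 0.02380 = 0.003898 mol, which equals the excess n(NaOH).
So n(NaOH) consumed by the sample = 0.02391 - 0.003898 = 0.02002 mol.
n(KHC8H4O4) = 0.02002 / 1 = 0.02002 mol.
mass KHC8H4O4 = 0.02002 x 204.22 = 4.088 g, so %KHC8H4O4 = 4.088/4.6034 x 100 = 88.8%.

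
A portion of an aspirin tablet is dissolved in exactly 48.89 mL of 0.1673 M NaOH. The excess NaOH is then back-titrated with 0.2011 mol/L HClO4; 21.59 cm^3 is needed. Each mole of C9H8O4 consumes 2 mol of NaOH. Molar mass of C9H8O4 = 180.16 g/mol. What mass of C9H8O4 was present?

0.346 g

Total n(NaOH) added = 0.1673 x 0.04889 = 0.008179 mol.
n(HClO4) used = 0.2011 x 0.02159 = 0.004342 mol, which equals the excess n(NaOH).
So n(NaOH) consumed by the sample = 0.008179 - 0.004342 = 0.003838 mol.
n(C9H8O4) = 0.003838 / 2 = 0.001919 mol.
mass = 0.001919 mol x 180.16 g/mol = 0.346 g.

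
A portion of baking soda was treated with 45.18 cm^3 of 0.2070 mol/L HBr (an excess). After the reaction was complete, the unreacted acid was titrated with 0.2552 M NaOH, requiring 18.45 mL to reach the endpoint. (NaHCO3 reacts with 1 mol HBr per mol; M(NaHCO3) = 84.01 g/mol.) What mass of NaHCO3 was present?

0.390 g

Total n(HBr) added = 0.2070 x 0.04518 = 0.009352 mol.
n(NaOH) used = 0.2552 x 0.01845 = 0.004708 mol, which equals the excess n(HBr).
So n(HBr) consumed by the sample = 0.009352 - 0.004708 = 0.004644 mol.
n(NaHCO3) = 0.004644 / 1 = 0.004644 mol.
mass = 0.004644 mol x 84.01 g/mol = 0.390 g.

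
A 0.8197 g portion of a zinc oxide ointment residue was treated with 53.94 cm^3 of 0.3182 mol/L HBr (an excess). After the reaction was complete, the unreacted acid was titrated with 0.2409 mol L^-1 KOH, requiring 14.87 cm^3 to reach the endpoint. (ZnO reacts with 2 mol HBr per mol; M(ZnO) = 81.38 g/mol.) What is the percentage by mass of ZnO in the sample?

67.4%

Total n(HBr) added = 0.3182 x 0.05394 = 0.01716 mol.
n(KOH) used = 0.2409 x 0.01487 = 0.003582 mol, which equals the excess n(HBr).
So n(HBr) consumed by the sample = 0.01716 - 0.003582 = 0.01358 mol.
n(ZnO) = 0.01358 / 2 = 0.006791 mol.
mass ZnO = 0.006791 x 81.38 = 0.5526 g, so %ZnO = 0.5526/0.8197 x 100 = 67.4%.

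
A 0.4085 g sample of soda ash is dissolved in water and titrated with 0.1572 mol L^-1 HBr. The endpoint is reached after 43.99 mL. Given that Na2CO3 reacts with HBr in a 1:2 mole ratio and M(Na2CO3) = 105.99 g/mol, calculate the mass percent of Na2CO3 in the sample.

n(HBr) = 0.1572 x 0.04399 = 0.006915 mol.
n(Na2CO3) = 0.006915 / 2 = 0.003458 mol.
mass of Na2CO3 = 0.003458 x 105.99 = 0.3665 g.
% purity = 0.3665 / 0.4085 x 100 = 89.7%.

89.7%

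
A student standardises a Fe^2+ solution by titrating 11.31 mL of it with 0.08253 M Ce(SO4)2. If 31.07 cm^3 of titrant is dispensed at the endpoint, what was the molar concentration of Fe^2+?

n(Ce(SO4)2) = 0.08253 x 0.03107 = 0.002564 mol.
From the balanced equation, 1 mol Ce(SO4)2 reacts with 1 mol Fe^2+, so n(Fe^2+) = 0.002564 x 1/1 = 0.002564 mol.
[Fe^2+] = 0.002564 / 0.01131 L = 0.227 M.

0.227 M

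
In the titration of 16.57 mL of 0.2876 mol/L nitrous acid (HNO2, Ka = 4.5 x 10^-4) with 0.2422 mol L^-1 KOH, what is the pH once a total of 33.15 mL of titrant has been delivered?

12.82

n(acid) = 0.2876 x 0.01657 = 0.004766 mol; n(KOH) added = 0.2422 x 0.03315 = 0.008029 mol.
Base is in excess by 0.008029 - 0.004766 = 0.003263 mol in a total volume of 0.04972 L.
[OH^-] = 0.003263/0.04972 = 0.06564 M, so pOH = 1.18 and pH = 14.00 - 1.18 = 12.82.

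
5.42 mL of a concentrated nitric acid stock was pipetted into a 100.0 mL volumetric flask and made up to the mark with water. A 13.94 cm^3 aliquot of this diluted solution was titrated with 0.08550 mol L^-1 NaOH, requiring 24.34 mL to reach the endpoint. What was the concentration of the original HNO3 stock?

n(NaOH) = 0.08550 x 0.02434 = 0.002081 mol.
n(HNO3) in the aliquot = 0.002081 mol.
[diluted HNO3] = 0.002081 / 0.01394 = 0.1493 M.
Dilution factor = 100.0/5.420 = 18.45, so [stock] = 0.1493 x 18.45 = 2.75 M.

2.75 M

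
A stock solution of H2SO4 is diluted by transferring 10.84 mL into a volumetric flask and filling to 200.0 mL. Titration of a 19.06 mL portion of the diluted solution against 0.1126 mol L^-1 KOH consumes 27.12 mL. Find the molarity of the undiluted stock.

n(KOH) = 0.1126 x 0.02712 = 0.003054 mol.
n(H2SO4) in the aliquot = 0.003054 x 1/2 = 0.001527 mol.
[diluted H2SO4] = 0.001527 / 0.01906 = 0.08011 M.
Dilution factor = 200.0/10.84 = 18.45, so [stock] = 0.08011 x 18.45 = 1.48 M.

1.48 M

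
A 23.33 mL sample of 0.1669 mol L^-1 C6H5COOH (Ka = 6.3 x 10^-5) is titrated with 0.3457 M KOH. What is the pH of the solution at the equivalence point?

n(C6H5COOH) = 0.1669 x 0.02333 = 0.003894 mol; V(KOH) at equivalence = 0.003894/0.3457 = 0.01126 L.
At equivalence all the acid is converted to C6H5COO-; total volume = 0.02333 + 0.01126 = 0.03459 L, so [C6H5COO-] = 0.003894/0.03459 = 0.1126 M.
Kb = Kw/Ka = 1.0e-14 / 6.3 x 10^-5 = 1.59e-10.
[OH^-] = sqrt(Kb x [C6H5COO-]) = sqrt(1.59e-10 x 0.1126) = 4.23e-6 M.
pOH = 5.37, so pH = 14.00 - 5.37 = 8.63.

8.63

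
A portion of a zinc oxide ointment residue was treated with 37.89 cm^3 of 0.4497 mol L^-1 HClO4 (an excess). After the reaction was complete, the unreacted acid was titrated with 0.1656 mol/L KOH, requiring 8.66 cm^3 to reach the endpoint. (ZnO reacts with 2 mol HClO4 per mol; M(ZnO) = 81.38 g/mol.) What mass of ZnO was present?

0.635 g

Total n(HClO4) added = 0.4497 x 0.03789 = 0.01704 mol.
n(KOH) used = 0.1656 x 0.008660 = 0.001434 mol, which equals the excess n(HClO4).
So n(HClO4) consumed by the sample = 0.01704 - 0.001434 = 0.01561 mol.
n(ZnO) = 0.01561 / 2 = 0.007803 mol.
mass = 0.007803 mol x 81.38 g/mol = 0.635 g.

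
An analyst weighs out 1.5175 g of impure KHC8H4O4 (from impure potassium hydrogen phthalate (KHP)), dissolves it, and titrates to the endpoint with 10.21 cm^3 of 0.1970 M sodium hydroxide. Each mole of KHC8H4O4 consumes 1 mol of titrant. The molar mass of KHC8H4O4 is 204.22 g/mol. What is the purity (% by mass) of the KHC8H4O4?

n(NaOH) = 0.1970 x 0.01021 = 0.002011 mol.
n(KHC8H4O4) = 0.002011 / 1 = 0.002011 mol.
mass of KHC8H4O4 = 0.002011 x 204.22 = 0.4108 g.
% purity = 0.4108 / 1.5175 x 100 = 27.1%.

27.1%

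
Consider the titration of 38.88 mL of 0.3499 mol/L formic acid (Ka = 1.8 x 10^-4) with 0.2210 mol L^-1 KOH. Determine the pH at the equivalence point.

n(HCOOH) = 0.3499 x 0.03888 = 0.01360 mol; V(KOH) at equivalence = 0.01360/0.2210 = 0.06156 L.
At equivalence all the acid is converted to HCOO-; total volume = 0.03888 + 0.06156 = 0.1004 L, so [HCOO-] = 0.01360/0.1004 = 0.1354 M.
Kb = Kw/Ka = 1.0e-14 / 1.8 x 10^-4 = 5.56e-11.
[OH^-] = sqrt(Kb x [HCOO-]) = sqrt(5.56e-11 x 0.1354) = 2.74e-6 M.
pOH = 5.56, so pH = 14.00 - 5.56 = 8.44.

8.44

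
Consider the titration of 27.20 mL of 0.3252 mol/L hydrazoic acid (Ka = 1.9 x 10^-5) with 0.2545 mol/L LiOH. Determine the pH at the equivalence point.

8.94

n(HN3) = 0.3252 x 0.02720 = 0.008845 mol; V(LiOH) at equivalence = 0.008845/0.2545 = 0.03476 L.
At equivalence all the acid is converted to N3-; total volume = 0.02720 + 0.03476 = 0.06196 L, so [N3-] = 0.008845/0.06196 = 0.1428 M.
Kb = Kw/Ka = 1.0e-14 / 1.9 x 10^-5 = 5.26e-10.
[OH^-] = sqrt(Kb x [N3-]) = sqrt(5.26e-10 x 0.1428) = 8.67e-6 M.
pOH = 5.06, so pH = 14.00 - 5.06 = 8.94.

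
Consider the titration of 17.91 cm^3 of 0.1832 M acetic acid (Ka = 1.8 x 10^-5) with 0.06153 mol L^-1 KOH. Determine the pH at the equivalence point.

8.70

n(CH3COOH) = 0.1832 x 0.01791 = 0.003281 mol; V(KOH) at equivalence = 0.003281/0.06153 = 0.05333 L.
At equivalence all the acid is converted to CH3COO-; total volume = 0.01791 + 0.05333 = 0.07124 L, so [CH3COO-] = 0.003281/0.07124 = 0.04606 M.
Kb = Kw/Ka = 1.0e-14 / 1.8 x 10^-5 = 5.56e-10.
[OH^-] = sqrt(Kb x [CH3COO-]) = sqrt(5.56e-10 x 0.04606) = 5.06e-6 M.
pOH = 5.30, so pH = 14.00 - 5.30 = 8.70.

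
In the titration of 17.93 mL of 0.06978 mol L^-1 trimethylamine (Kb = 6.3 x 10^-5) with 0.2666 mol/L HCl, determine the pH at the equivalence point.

5.53

n((CH3)3N) = 0.06978 x 0.01793 = 0.001251 mol; V(HCl) at equivalence = 0.001251/0.2666 = 0.004693 L.
At equivalence the base is fully converted to (CH3)3NH+; total volume = 0.02262 L, so [(CH3)3NH+] = 0.001251/0.02262 = 0.05530 M.
Ka((CH3)3NH+) = Kw/Kb = 1.0e-14 / 6.3 x 10^-5 = 1.59e-10.
[H^+] = sqrt(Ka x [(CH3)3NH+]) = sqrt(1.59e-10 x 0.05530) = 2.96e-6 M.
pH = -log(2.96e-6) = 5.53.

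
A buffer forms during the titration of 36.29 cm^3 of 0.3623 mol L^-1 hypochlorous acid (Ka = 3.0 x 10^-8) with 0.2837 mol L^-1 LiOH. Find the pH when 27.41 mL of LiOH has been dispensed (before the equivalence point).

Initial n(HClO) = 0.3623 x 0.03629 = 0.01315 mol.
n(LiOH) added = 0.2837 x 0.02741 = 0.007776 mol, converting that many moles of HClO to ClO-.
Remaining n(HClO) = 0.005372 mol; n(ClO-) = 0.007776 mol.
By Henderson-Hasselbalch, pH = pKa + log([A^-]/[HA]) = 7.52 + log(0.007776/0.005372) = 7.52 + (+0.16) = 7.68.

7.68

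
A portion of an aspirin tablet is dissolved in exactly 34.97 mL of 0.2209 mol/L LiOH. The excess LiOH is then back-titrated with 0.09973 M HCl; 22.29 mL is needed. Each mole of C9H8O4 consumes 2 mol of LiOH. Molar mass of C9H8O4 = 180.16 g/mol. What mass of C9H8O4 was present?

0.496 g

Total n(LiOH) added = 0.2209 x 0.03497 = 0.007725 mol.
n(HCl) used = 0.09973 x 0.02229 = 0.002223 mol, which equals the excess n(LiOH).
So n(LiOH) consumed by the sample = 0.007725 - 0.002223 = 0.005502 mol.
n(C9H8O4) = 0.005502 / 2 = 0.002751 mol.
mass = 0.002751 mol x 180.16 g/mol = 0.496 g.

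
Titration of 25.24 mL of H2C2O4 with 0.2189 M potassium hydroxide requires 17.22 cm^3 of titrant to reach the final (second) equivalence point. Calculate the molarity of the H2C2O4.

0.0747 M

n(KOH) = 0.2189 x 0.01722 = 0.003769 mol.
At the final (second) equivalence point, 2 mol OH^- react per mol H2C2O4, so n(H2C2O4) = 0.003769 / 2 = 0.001885 mol.
[H2C2O4] = 0.001885 / 0.02524 L = 0.0747 M.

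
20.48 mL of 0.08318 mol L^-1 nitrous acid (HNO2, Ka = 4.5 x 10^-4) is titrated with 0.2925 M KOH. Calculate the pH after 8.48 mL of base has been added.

12.43

n(acid) = 0.08318 x 0.02048 = 0.001704 mol; n(KOH) added = 0.2925 x 0.008480 = 0.002480 mol.
Base is in excess by 0.002480 - 0.001704 = 0.0007769 mol in a total volume of 0.02896 L.
[OH^-] = 0.0007769/0.02896 = 0.02683 M, so pOH = 1.57 and pH = 14.00 - 1.57 = 12.43.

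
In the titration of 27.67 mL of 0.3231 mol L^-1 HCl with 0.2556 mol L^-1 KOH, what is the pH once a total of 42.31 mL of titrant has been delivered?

n(acid) = 0.3231 x 0.02767 = 0.008940 mol; n(KOH) added = 0.2556 x 0.04231 = 0.01081 mol.
Base is in excess by 0.01081 - 0.008940 = 0.001874 mol in a total volume of 0.06998 L.
[OH^-] = 0.001874/0.06998 = 0.02678 M, so pOH = 1.57 and pH = 14.00 - 1.57 = 12.43.

12.43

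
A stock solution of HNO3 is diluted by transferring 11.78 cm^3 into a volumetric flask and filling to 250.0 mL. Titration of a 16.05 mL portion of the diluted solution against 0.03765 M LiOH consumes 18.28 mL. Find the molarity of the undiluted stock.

0.910 M

n(LiOH) = 0.03765 x 0.01828 = 0.0006882 mol.
n(HNO3) in the aliquot = 0.0006882 mol.
[diluted HNO3] = 0.0006882 / 0.01605 = 0.04288 M.
Dilution factor = 250.0/11.78 = 21.22, so [stock] = 0.04288 x 21.22 = 0.910 M.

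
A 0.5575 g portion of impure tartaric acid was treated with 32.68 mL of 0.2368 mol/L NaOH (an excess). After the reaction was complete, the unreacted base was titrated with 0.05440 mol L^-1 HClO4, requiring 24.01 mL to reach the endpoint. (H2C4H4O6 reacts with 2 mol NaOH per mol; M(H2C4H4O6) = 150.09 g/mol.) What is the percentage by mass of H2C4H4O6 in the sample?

86.6%

Total n(NaOH) added = 0.2368 x 0.03268 = 0.007739 mol.
n(HClO4) used = 0.05440 x 0.02401 = 0.001306 mol, which equals the excess n(NaOH).
So n(NaOH) consumed by the sample = 0.007739 - 0.001306 = 0.006432 mol.
n(H2C4H4O6) = 0.006432 / 2 = 0.003216 mol.
mass H2C4H4O6 = 0.003216 x 150.09 = 0.4827 g, so %H2C4H4O6 = 0.4827/0.5575 x 100 = 86.6%.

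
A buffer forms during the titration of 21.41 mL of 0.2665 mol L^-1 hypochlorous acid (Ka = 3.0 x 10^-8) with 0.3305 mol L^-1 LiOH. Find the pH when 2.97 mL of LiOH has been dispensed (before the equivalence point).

6.84

Initial n(HClO) = 0.2665 x 0.02141 = 0.005706 mol.
n(LiOH) added = 0.3305 x 0.002970 = 0.0009816 mol, converting that many moles of HClO to ClO-.
Remaining n(HClO) = 0.004724 mol; n(ClO-) = 0.0009816 mol.
By Henderson-Hasselbalch, pH = pKa + log([A^-]/[HA]) = 7.52 + log(0.0009816/0.004724) = 7.52 + (-0.68) = 6.84.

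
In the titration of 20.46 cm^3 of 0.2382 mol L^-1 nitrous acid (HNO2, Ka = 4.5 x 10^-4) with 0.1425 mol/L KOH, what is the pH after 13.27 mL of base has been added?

3.15

Initial n(HNO2) = 0.2382 x 0.02046 = 0.004874 mol.
n(KOH) added = 0.1425 x 0.01327 = 0.001891 mol, converting that many moles of HNO2 to NO2-.
Remaining n(HNO2) = 0.002983 mol; n(NO2-) = 0.001891 mol.
By Henderson-Hasselbalch, pH = pKa + log([A^-]/[HA]) = 3.35 + log(0.001891/0.002983) = 3.35 + (-0.20) = 3.15.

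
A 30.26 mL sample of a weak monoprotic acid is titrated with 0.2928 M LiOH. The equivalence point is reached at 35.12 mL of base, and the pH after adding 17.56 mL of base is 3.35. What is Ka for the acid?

4.5 x 10^-4

17.56 mL is half of the equivalence volume, so this is the half-equivalence point where [HA] = [A^-].
At half-equivalence pH = pKa, so pKa = 3.35.
Ka = 10^(-3.35) = 4.5 x 10^-4.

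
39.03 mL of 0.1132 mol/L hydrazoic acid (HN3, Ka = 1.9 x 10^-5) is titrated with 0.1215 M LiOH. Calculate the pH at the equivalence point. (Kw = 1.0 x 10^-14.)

8.74

n(HN3) = 0.1132 x 0.03903 = 0.004418 mol; V(LiOH) at equivalence = 0.004418/0.1215 = 0.03636 L.
At equivalence all the acid is converted to N3-; total volume = 0.03903 + 0.03636 = 0.07539 L, so [N3-] = 0.004418/0.07539 = 0.05860 M.
Kb = Kw/Ka = 1.0e-14 / 1.9 x 10^-5 = 5.26e-10.
[OH^-] = sqrt(Kb x [N3-]) = sqrt(5.26e-10 x 0.05860) = 5.55e-6 M.
pOH = 5.26, so pH = 14.00 - 5.26 = 8.74.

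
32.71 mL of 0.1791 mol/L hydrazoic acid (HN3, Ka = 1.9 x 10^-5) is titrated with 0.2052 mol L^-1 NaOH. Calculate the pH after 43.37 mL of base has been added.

12.60

n(acid) = 0.1791 x 0.03271 = 0.005858 mol; n(NaOH) added = 0.2052 x 0.04337 = 0.008900 mol.
Base is in excess by 0.008900 - 0.005858 = 0.003041 mol in a total volume of 0.07608 L.
[OH^-] = 0.003041/0.07608 = 0.03997 M, so pOH = 1.40 and pH = 14.00 - 1.40 = 12.60.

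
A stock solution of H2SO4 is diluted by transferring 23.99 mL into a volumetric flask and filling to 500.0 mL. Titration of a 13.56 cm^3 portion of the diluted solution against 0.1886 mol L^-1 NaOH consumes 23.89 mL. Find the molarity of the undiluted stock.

3.46 M

n(NaOH) = 0.1886 x 0.02389 = 0.004506 mol.
n(H2SO4) in the aliquot = 0.004506 x 1/2 = 0.002253 mol.
[diluted H2SO4] = 0.002253 / 0.01356 = 0.1661 M.
Dilution factor = 500.0/23.99 = 20.84, so [stock] = 0.1661 x 20.84 = 3.46 M.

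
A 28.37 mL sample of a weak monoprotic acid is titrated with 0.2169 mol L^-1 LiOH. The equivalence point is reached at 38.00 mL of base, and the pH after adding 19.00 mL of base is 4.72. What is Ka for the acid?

1.9 x 10^-5

19.00 mL is half of the equivalence volume, so this is the half-equivalence point where [HA] = [A^-].
At half-equivalence pH = pKa, so pKa = 4.72.
Ka = 10^(-4.72) = 1.9 x 10^-5.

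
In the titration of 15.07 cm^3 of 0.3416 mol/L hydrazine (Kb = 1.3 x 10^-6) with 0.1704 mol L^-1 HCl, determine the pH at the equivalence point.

4.53

n(N2H4) = 0.3416 x 0.01507 = 0.005148 mol; V(HCl) at equivalence = 0.005148/0.1704 = 0.03021 L.
At equivalence the base is fully converted to N2H5+; total volume = 0.04528 L, so [N2H5+] = 0.005148/0.04528 = 0.1137 M.
Ka(N2H5+) = Kw/Kb = 1.0e-14 / 1.3 x 10^-6 = 7.69e-9.
[H^+] = sqrt(Ka x [N2H5+]) = sqrt(7.69e-9 x 0.1137) = 2.96e-5 M.
pH = -log(2.96e-5) = 4.53.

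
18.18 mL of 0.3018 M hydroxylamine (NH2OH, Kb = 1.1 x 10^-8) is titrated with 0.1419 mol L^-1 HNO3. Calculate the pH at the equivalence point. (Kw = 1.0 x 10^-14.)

3.53

n(NH2OH) = 0.3018 x 0.01818 = 0.005487 mol; V(HNO3) at equivalence = 0.005487/0.1419 = 0.03867 L.
At equivalence the base is fully converted to NH3OH+; total volume = 0.05685 L, so [NH3OH+] = 0.005487/0.05685 = 0.09652 M.
Ka(NH3OH+) = Kw/Kb = 1.0e-14 / 1.1 x 10^-8 = 9.09e-7.
[H^+] = sqrt(Ka x [NH3OH+]) = sqrt(9.09e-7 x 0.09652) = 0.000296 M.
pH = -log(0.000296) = 3.53.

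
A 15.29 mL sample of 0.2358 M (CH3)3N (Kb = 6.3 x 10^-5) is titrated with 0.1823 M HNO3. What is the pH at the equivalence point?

n((CH3)3N) = 0.2358 x 0.01529 = 0.003605 mol; V(HNO3) at equivalence = 0.003605/0.1823 = 0.01978 L.
At equivalence the base is fully converted to (CH3)3NH+; total volume = 0.03507 L, so [(CH3)3NH+] = 0.003605/0.03507 = 0.1028 M.
Ka((CH3)3NH+) = Kw/Kb = 1.0e-14 / 6.3 x 10^-5 = 1.59e-10.
[H^+] = sqrt(Ka x [(CH3)3NH+]) = sqrt(1.59e-10 x 0.1028) = 4.04e-6 M.
pH = -log(4.04e-6) = 5.39.

5.39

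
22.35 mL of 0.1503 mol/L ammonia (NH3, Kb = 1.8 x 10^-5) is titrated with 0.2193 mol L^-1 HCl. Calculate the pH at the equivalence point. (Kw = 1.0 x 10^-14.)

5.15

n(NH3) = 0.1503 x 0.02235 = 0.003359 mol; V(HCl) at equivalence = 0.003359/0.2193 = 0.01532 L.
At equivalence the base is fully converted to NH4+; total volume = 0.03767 L, so [NH4+] = 0.003359/0.03767 = 0.08918 M.
Ka(NH4+) = Kw/Kb = 1.0e-14 / 1.8 x 10^-5 = 5.56e-10.
[H^+] = sqrt(Ka x [NH4+]) = sqrt(5.56e-10 x 0.08918) = 7.04e-6 M.
pH = -log(7.04e-6) = 5.15.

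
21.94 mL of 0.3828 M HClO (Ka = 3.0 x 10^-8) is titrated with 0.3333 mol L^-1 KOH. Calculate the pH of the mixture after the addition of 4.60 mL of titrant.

6.87

Initial n(HClO) = 0.3828 x 0.02194 = 0.008399 mol.
n(KOH) added = 0.3333 x 0.004600 = 0.001533 mol, converting that many moles of HClO to ClO-.
Remaining n(HClO) = 0.006865 mol; n(ClO-) = 0.001533 mol.
By Henderson-Hasselbalch, pH = pKa + log([A^-]/[HA]) = 7.52 + log(0.001533/0.006865) = 7.52 + (-0.65) = 6.87.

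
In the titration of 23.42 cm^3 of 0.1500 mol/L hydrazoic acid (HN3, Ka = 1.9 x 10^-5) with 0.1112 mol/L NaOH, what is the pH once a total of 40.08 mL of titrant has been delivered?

12.17

n(acid) = 0.1500 x 0.02342 = 0.003513 mol; n(NaOH) added = 0.1112 x 0.04008 = 0.004457 mol.
Base is in excess by 0.004457 - 0.003513 = 0.0009439 mol in a total volume of 0.06350 L.
[OH^-] = 0.0009439/0.06350 = 0.01486 M, so pOH = 1.83 and pH = 14.00 - 1.83 = 12.17.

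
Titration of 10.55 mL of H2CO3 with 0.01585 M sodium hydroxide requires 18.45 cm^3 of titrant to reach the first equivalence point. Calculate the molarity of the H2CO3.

0.0277 M

n(NaOH) = 0.01585 x 0.01845 = 0.0002924 mol.
At the first equivalence point, 1 mol OH^- react per mol H2CO3, so n(H2CO3) = 0.0002924 / 1 = 0.0002924 mol.
[H2CO3] = 0.0002924 / 0.01055 L = 0.0277 M.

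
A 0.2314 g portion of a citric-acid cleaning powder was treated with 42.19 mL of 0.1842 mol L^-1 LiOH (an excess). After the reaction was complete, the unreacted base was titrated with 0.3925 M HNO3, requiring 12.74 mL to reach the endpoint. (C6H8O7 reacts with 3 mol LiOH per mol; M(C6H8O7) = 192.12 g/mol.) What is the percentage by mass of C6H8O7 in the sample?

76.7%

Total n(LiOH) added = 0.1842 x 0.04219 = 0.007771 mol.
n(HNO3) used = 0.3925 x 0.01274 = 0.005000 mol, which equals the excess n(LiOH).
So n(LiOH) consumed by the sample = 0.007771 - 0.005000 = 0.002771 mol.
n(C6H8O7) = 0.002771 / 3 = 0.0009236 mol.
mass C6H8O7 = 0.0009236 x 192.12 = 0.1775 g, so %C6H8O7 = 0.1775/0.2314 x 100 = 76.7%.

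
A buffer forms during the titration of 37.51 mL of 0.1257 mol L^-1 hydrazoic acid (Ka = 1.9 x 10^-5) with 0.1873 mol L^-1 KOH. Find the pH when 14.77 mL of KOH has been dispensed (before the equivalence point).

4.87

Initial n(HN3) = 0.1257 x 0.03751 = 0.004715 mol.
n(KOH) added = 0.1873 x 0.01477 = 0.002766 mol, converting that many moles of HN3 to N3-.
Remaining n(HN3) = 0.001949 mol; n(N3-) = 0.002766 mol.
By Henderson-Hasselbalch, pH = pKa + log([A^-]/[HA]) = 4.72 + log(0.002766/0.001949) = 4.72 + (+0.15) = 4.87.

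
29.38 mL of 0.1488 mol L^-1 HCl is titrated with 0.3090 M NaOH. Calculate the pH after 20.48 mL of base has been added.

n(acid) = 0.1488 x 0.02938 = 0.004372 mol; n(NaOH) added = 0.3090 x 0.02048 = 0.006328 mol.
Base is in excess by 0.006328 - 0.004372 = 0.001957 mol in a total volume of 0.04986 L.
[OH^-] = 0.001957/0.04986 = 0.03924 M, so pOH = 1.41 and pH = 14.00 - 1.41 = 12.59.

12.59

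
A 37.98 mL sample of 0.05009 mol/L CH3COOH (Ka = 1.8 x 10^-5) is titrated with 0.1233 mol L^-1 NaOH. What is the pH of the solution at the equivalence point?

n(CH3COOH) = 0.05009 x 0.03798 = 0.001902 mol; V(NaOH) at equivalence = 0.001902/0.1233 = 0.01543 L.
At equivalence all the acid is converted to CH3COO-; total volume = 0.03798 + 0.01543 = 0.05341 L, so [CH3COO-] = 0.001902/0.05341 = 0.03562 M.
Kb = Kw/Ka = 1.0e-14 / 1.8 x 10^-5 = 5.56e-10.
[OH^-] = sqrt(Kb x [CH3COO-]) = sqrt(5.56e-10 x 0.03562) = 4.45e-6 M.
pOH = 5.35, so pH = 14.00 - 5.35 = 8.65.

8.65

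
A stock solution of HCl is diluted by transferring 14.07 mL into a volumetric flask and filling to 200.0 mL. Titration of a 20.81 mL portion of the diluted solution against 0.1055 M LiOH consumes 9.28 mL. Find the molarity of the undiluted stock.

n(LiOH) = 0.1055 x 0.009280 = 0.0009790 mol.
n(HCl) in the aliquot = 0.0009790 mol.
[diluted HCl] = 0.0009790 / 0.02081 = 0.04705 M.
Dilution factor = 200.0/14.07 = 14.21, so [stock] = 0.04705 x 14.21 = 0.669 M.

0.669 M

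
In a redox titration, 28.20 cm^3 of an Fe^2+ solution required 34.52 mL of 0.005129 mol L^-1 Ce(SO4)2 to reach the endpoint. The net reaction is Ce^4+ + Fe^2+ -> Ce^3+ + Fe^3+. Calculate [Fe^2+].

0.00628 M

n(Ce(SO4)2) = 0.005129 x 0.03452 = 0.0001771 mol.
From the balanced equation, 1 mol Ce(SO4)2 reacts with 1 mol Fe^2+, so n(Fe^2+) = 0.0001771 x 1/1 = 0.0001771 mol.
[Fe^2+] = 0.0001771 / 0.02820 L = 0.00628 M.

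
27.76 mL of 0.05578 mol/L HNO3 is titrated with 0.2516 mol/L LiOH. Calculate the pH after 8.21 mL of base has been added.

12.16

n(acid) = 0.05578 x 0.02776 = 0.001548 mol; n(LiOH) added = 0.2516 x 0.008210 = 0.002066 mol.
Base is in excess by 0.002066 - 0.001548 = 0.0005172 mol in a total volume of 0.03597 L.
[OH^-] = 0.0005172/0.03597 = 0.01438 M, so pOH = 1.84 and pH = 14.00 - 1.84 = 12.16.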